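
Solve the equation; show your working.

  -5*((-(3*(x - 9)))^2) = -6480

Step 1. [-5*((-(3*(x - 9)))^2) = -6480] LHS = -5·(…); ÷-5 both sides. So div: (-(3*(x - 9)))^2 = 1296.
Step 2. [(-(3*(x - 9)))^2 = 1296] LHS squared, RHS 1296 ≥ 0: apply √ (±). So sqrt: -(3*(x - 9)) = 36 or -36.
Step 3. [-(3*(x - 9)) = 36 or -36] leading − — multiply by −1. So neg: 3*(x - 9) = -36 or 36.
Step 4. [3*(x - 9) = -36 or 36] leading coefficient 3: divide by 3, so div: x - 9 = -12 or 12.
Step 5. [x - 9 = -12 or 12] add 9: x sits inside (… - 9) ⇒ sub: x = -3 or 21.

Answer: x ∈ {-3, 21}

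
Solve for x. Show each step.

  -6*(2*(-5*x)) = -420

Step 1. [-6*(2*(-5*x)) = -420] -6·(inner) — divide through by -6. So div: 2*(-5*x) = 70.
Step 2. [2*(-5*x) = 70] 2·(inner) — divide through by 2 ⇒ div: -5*x = 35.
Step 3. [-5*x = 35] -5 out front; divide by -5. So div: x = -7.

Answer: x ∈ {-7}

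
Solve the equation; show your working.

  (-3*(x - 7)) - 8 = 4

Step 1. [(-3*(x - 7)) - 8 = 4] peel the -8: add 8 from each side. So sub: -3*(x - 7) = 12.
Step 2. [-3*(x - 7) = 12] -3 out front; divide by -3. So div: x - 7 = -4.
Step 3. [x - 7 = -4] -7 is outermost — add 7 both sides, so sub: x = 3.

Answer: x ∈ {3}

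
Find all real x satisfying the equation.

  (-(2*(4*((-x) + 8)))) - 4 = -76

Step 1. [(-(2*(4*((-x) + 8)))) - 4 = -76] -4 is outermost — add 4 both sides. So sub: -(2*(4*((-x) + 8))) = -72.
Step 2. [-(2*(4*((-x) + 8))) = -72] LHS negated; negate both sides ⇒ neg: 2*(4*((-x) + 8)) = 72.
Step 3. [2*(4*((-x) + 8)) = 72] 2·(inner) — divide through by 2. So div: 4*((-x) + 8) = 36.
Step 4. [4*((-x) + 8) = 36] leading coefficient 4: divide by 4 ⇒ div: (-x) + 8 = 9.
Step 5. [(-x) + 8 = 9] subtract 8: x sits inside (… + 8), so sub: -x = 1.
Step 6. [-x = 1] flip signs both sides ⇒ neg: x = -1.

Answer: x ∈ {-1}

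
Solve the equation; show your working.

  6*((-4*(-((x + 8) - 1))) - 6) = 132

Step 1. [6*((-4*(-((x + 8) - 1))) - 6) = 132] divide by the outer 6 ⇒ div: (-4*(-((x + 8) - 1))) - 6 = 22.
Step 2. [(-4*(-((x + 8) - 1))) - 6 = 22] 6 comes off first (add 6) ⇒ sub: -4*(-((x + 8) - 1)) = 28.
Step 3. [-4*(-((x + 8) - 1)) = 28] LHS = -4·(…); ÷-4 both sides, so div: -((x + 8) - 1) = -7.
Step 4. [-((x + 8) - 1) = -7] LHS negated; negate both sides. So neg: (x + 8) - 1 = 7.
Step 5. [(x + 8) - 1 = 7] 1 comes off first (add 1) ⇒ sub: x + 8 = 8.
Step 6. [x + 8 = 8] the outer +8 inverts by subtracting 8. So sub: x = 0.

Answer: x ∈ {0}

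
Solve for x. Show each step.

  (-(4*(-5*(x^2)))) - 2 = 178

Step 1. [(-(4*(-5*(x^2)))) - 2 = 178] add 2: x sits inside (… - 2). So sub: -(4*(-5*(x^2))) = 180.
Step 2. [-(4*(-5*(x^2))) = 180] leading − — multiply by −1, so neg: 4*(-5*(x^2)) = -180.
Step 3. [4*(-5*(x^2)) = -180] LHS = 4·(…); ÷4 both sides, so div: -5*(x^2) = -45.
Step 4. [-5*(x^2) = -45] leading coefficient -5: divide by -5. So div: x^2 = 9.
Step 5. [x^2 = 9] LHS squared, RHS 9 ≥ 0: apply √ (±) ⇒ sqrt: x = 3 or -3.

Answer: x ∈ {-3, 3}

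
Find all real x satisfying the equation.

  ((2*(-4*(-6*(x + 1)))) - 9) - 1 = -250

Step 1. [((2*(-4*(-6*(x + 1)))) - 9) - 1 = -250] the outer -1 inverts by adding 1 ⇒ sub: (2*(-4*(-6*(x + 1)))) - 9 = -249.
Step 2. [(2*(-4*(-6*(x + 1)))) - 9 = -249] -9 is outermost — add 9 both sides, so sub: 2*(-4*(-6*(x + 1))) = -240.
Step 3. [2*(-4*(-6*(x + 1))) = -240] LHS = 2·(…); ÷2 both sides. So div: -4*(-6*(x + 1)) = -120.
Step 4. [-4*(-6*(x + 1)) = -120] -4·(inner) — divide through by -4 ⇒ div: -6*(x + 1) = 30.
Step 5. [-6*(x + 1) = 30] -6 out front; divide by -6 ⇒ div: x + 1 = -5.
Step 6. [x + 1 = -5] the outer +1 inverts by subtracting 1, so sub: x = -6.

Answer: x ∈ {-6}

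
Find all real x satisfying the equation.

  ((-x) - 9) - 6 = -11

Step 1. [((-x) - 9) - 6 = -11] the outer -6 inverts by adding 6. So sub: (-x) - 9 = -5.
Step 2. [(-x) - 9 = -5] add 9: x sits inside (… - 9) ⇒ sub: -x = 4.
Step 3. [-x = 4] leading − — multiply by −1 ⇒ neg: x = -4.

Answer: x ∈ {-4}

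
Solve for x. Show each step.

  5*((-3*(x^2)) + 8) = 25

Step 1. [5*((-3*(x^2)) + 8) = 25] leading coefficient 5: divide by 5 ⇒ div: (-3*(x^2)) + 8 = 5.
Step 2. [(-3*(x^2)) + 8 = 5] peel the +8: subtract 8 from each side ⇒ sub: -3*(x^2) = -3.
Step 3. [-3*(x^2) = -3] -3 out front; divide by -3. So div: x^2 = 1.
Step 4. [x^2 = 1] √ both sides: 1 ≥ 0 gives two branches, so sqrt: x = 1 or -1.

Answer: x ∈ {-1, 1}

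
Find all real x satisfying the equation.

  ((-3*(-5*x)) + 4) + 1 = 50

Step 1. [((-3*(-5*x)) + 4) + 1 = 50] +1 is outermost — subtract 1 both sides ⇒ sub: (-3*(-5*x)) + 4 = 49.
Step 2. [(-3*(-5*x)) + 4 = 49] subtract 4: x sits inside (… + 4) ⇒ sub: -3*(-5*x) = 45.
Step 3. [-3*(-5*x) = 45] -3 out front; divide by -3, so div: -5*x = -15.
Step 4. [-5*x = -15] LHS = -5·(…); ÷-5 both sides. So div: x = 3.

Answer: x ∈ {3}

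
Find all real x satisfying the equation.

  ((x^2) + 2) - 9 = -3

Step 1. [((x^2) + 2) - 9 = -3] 9 comes off first (add 9). So sub: (x^2) + 2 = 6.
Step 2. [(x^2) + 2 = 6] the outer +2 inverts by subtracting 2, so sub: x^2 = 4.
Step 3. [x^2 = 4] √ both sides: 4 ≥ 0 gives two branches. So sqrt: x = 2 or -2.

Answer: x ∈ {-2, 2}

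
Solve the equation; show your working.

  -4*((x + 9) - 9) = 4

Step 1. [-4*((x + 9) - 9) = 4] LHS = -4·(…); ÷-4 both sides. So div: (x + 9) - 9 = -1.
Step 2. [(x + 9) - 9 = -1] -9 is outermost — add 9 both sides ⇒ sub: x + 9 = 8.
Step 3. [x + 9 = 8] the outer +9 inverts by subtracting 9. So sub: x = -1.

Answer: x ∈ {-1}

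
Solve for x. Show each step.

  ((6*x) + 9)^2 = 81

Step 1. [((6*x) + 9)^2 = 81] √ both sides: 81 ≥ 0 gives two branches. So sqrt: (6*x) + 9 = 9 or -9.
Step 2. [(6*x) + 9 = 9 or -9] +9 is outermost — subtract 9 both sides ⇒ sub: 6*x = 0 or -18.
Step 3. [6*x = 0 or -18] 6 out front; divide by 6. So div: x = 0 or -3.

Answer: x ∈ {-3, 0}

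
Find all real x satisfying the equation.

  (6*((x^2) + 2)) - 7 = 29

Step 1. [(6*((x^2) + 2)) - 7 = 29] 7 comes off first (add 7). So sub: 6*((x^2) + 2) = 36.
Step 2. [6*((x^2) + 2) = 36] 6 out front; divide by 6, so div: (x^2) + 2 = 6.
Step 3. [(x^2) + 2 = 6] the outer +2 inverts by subtracting 2, so sub: x^2 = 4.
Step 4. [x^2 = 4] √ both sides: 4 ≥ 0 gives two branches, so sqrt: x = 2 or -2.

Answer: x ∈ {-2, 2}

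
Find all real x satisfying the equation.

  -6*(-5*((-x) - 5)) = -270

Step 1. [-6*(-5*((-x) - 5)) = -270] LHS = -6·(…); ÷-6 both sides, so div: -5*((-x) - 5) = 45.
Step 2. [-5*((-x) - 5) = 45] -5·(inner) — divide through by -5 ⇒ div: (-x) - 5 = -9.
Step 3. [(-x) - 5 = -9] 5 comes off first (add 5), so sub: -x = -4.
Step 4. [-x = -4] flip signs both sides ⇒ neg: x = 4.

Answer: x ∈ {4}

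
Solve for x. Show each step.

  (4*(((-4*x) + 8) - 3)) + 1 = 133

Step 1. [(4*(((-4*x) + 8) - 3)) + 1 = 133] peel the +1: subtract 1 from each side ⇒ sub: 4*(((-4*x) + 8) - 3) = 132.
Step 2. [4*(((-4*x) + 8) - 3) = 132] 4·(inner) — divide through by 4. So div: ((-4*x) + 8) - 3 = 33.
Step 3. [((-4*x) + 8) - 3 = 33] -3 is outermost — add 3 both sides. So sub: (-4*x) + 8 = 36.
Step 4. [(-4*x) + 8 = 36] common factor -4 (LHS and 36) — divide through. So factor: x - 2 = -9.
Step 5. [x - 2 = -9] 2 comes off first (add 2). So sub: x = -7.

Answer: x ∈ {-7}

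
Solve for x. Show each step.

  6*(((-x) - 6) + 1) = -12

Step 1. [6*(((-x) - 6) + 1) = -12] divide by the outer 6. So div: ((-x) - 6) + 1 = -2.
Step 2. [((-x) - 6) + 1 = -2] the outer +1 inverts by subtracting 1. So sub: (-x) - 6 = -3.
Step 3. [(-x) - 6 = -3] the outer -6 inverts by adding 6 ⇒ sub: -x = 3.
Step 4. [-x = 3] flip signs both sides. So neg: x = -3.

Answer: x ∈ {-3}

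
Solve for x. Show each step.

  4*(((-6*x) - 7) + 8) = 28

Step 1. [4*(((-6*x) - 7) + 8) = 28] 4·(inner) — divide through by 4 ⇒ div: ((-6*x) - 7) + 8 = 7.
Step 2. [((-6*x) - 7) + 8 = 7] subtract 8: x sits inside (… + 8), so sub: (-6*x) - 7 = -1.
Step 3. [(-6*x) - 7 = -1] add 7: x sits inside (… - 7). So sub: -6*x = 6.
Step 4. [-6*x = 6] leading coefficient -6: divide by -6, so div: x = -1.

Answer: x ∈ {-1}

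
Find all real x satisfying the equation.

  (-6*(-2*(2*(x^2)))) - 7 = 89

Step 1. [(-6*(-2*(2*(x^2)))) - 7 = 89] the outer -7 inverts by adding 7 ⇒ sub: -6*(-2*(2*(x^2))) = 96.
Step 2. [-6*(-2*(2*(x^2))) = 96] LHS = -6·(…); ÷-6 both sides, so div: -2*(2*(x^2)) = -16.
Step 3. [-2*(2*(x^2)) = -16] divide by the outer -2, so div: 2*(x^2) = 8.
Step 4. [2*(x^2) = 8] LHS = 2·(…); ÷2 both sides. So div: x^2 = 4.
Step 5. [x^2 = 4] √ both sides: 4 ≥ 0 gives two branches, so sqrt: x = 2 or -2.

Answer: x ∈ {-2, 2}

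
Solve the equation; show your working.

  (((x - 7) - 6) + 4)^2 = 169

Step 1. [(((x - 7) - 6) + 4)^2 = 169] √ both sides: 169 ≥ 0 gives two branches, so sqrt: ((x - 7) - 6) + 4 = 13 or -13.
Step 2. [((x - 7) - 6) + 4 = 13 or -13] subtract 4: x sits inside (… + 4) ⇒ sub: (x - 7) - 6 = 9 or -17.
Step 3. [(x - 7) - 6 = 9 or -17] peel the -6: add 6 from each side, so sub: x - 7 = 15 or -11.
Step 4. [x - 7 = 15 or -11] 7 comes off first (add 7), so sub: x = 22 or -4.

Answer: x ∈ {-4, 22}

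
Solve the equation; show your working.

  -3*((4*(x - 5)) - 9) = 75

Step 1. [-3*((4*(x - 5)) - 9) = 75] divide by the outer -3, so div: (4*(x - 5)) - 9 = -25.
Step 2. [(4*(x - 5)) - 9 = -25] the outer -9 inverts by adding 9, so sub: 4*(x - 5) = -16.
Step 3. [4*(x - 5) = -16] leading coefficient 4: divide by 4. So div: x - 5 = -4.
Step 4. [x - 5 = -4] peel the -5: add 5 from each side, so sub: x = 1.

Answer: x ∈ {1}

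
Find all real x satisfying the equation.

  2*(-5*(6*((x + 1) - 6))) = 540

Step 1. [2*(-5*(6*((x + 1) - 6))) = 540] LHS = 2·(…); ÷2 both sides. So div: -5*(6*((x + 1) - 6)) = 270.
Step 2. [-5*(6*((x + 1) - 6)) = 270] divide by the outer -5. So div: 6*((x + 1) - 6) = -54.
Step 3. [6*((x + 1) - 6) = -54] divide by the outer 6 ⇒ div: (x + 1) - 6 = -9.
Step 4. [(x + 1) - 6 = -9] 6 comes off first (add 6) ⇒ sub: x + 1 = -3.
Step 5. [x + 1 = -3] peel the +1: subtract 1 from each side, so sub: x = -4.

Answer: x ∈ {-4}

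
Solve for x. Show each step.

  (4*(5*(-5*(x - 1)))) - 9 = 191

Step 1. [(4*(5*(-5*(x - 1)))) - 9 = 191] 9 comes off first (add 9), so sub: 4*(5*(-5*(x - 1))) = 200.
Step 2. [4*(5*(-5*(x - 1))) = 200] LHS = 4·(…); ÷4 both sides. So div: 5*(-5*(x - 1)) = 50.
Step 3. [5*(-5*(x - 1)) = 50] LHS = 5·(…); ÷5 both sides, so div: -5*(x - 1) = 10.
Step 4. [-5*(x - 1) = 10] -5·(inner) — divide through by -5. So div: x - 1 = -2.
Step 5. [x - 1 = -2] peel the -1: add 1 from each side, so sub: x = -1.

Answer: x ∈ {-1}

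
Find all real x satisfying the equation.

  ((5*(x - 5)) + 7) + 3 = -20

Step 1. [((5*(x - 5)) + 7) + 3 = -20] subtract 3: x sits inside (… + 3), so sub: (5*(x - 5)) + 7 = -23.
Step 2. [(5*(x - 5)) + 7 = -23] subtract 7: x sits inside (… + 7). So sub: 5*(x - 5) = -30.
Step 3. [5*(x - 5) = -30] leading coefficient 5: divide by 5. So div: x - 5 = -6.
Step 4. [x - 5 = -6] the outer -5 inverts by adding 5 ⇒ sub: x = -1.

Answer: x ∈ {-1}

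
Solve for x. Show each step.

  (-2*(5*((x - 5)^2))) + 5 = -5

Step 1. [(-2*(5*((x - 5)^2))) + 5 = -5] 5 comes off first (subtract 5), so sub: -2*(5*((x - 5)^2)) = -10.
Step 2. [-2*(5*((x - 5)^2)) = -10] divide by the outer -2 ⇒ div: 5*((x - 5)^2) = 5.
Step 3. [5*((x - 5)^2) = 5] LHS = 5·(…); ÷5 both sides. So div: (x - 5)^2 = 1.
Step 4. [(x - 5)^2 = 1] LHS squared, RHS 1 ≥ 0: apply √ (±) ⇒ sqrt: x - 5 = 1 or -1.
Step 5. [x - 5 = 1 or -1] the outer -5 inverts by adding 5, so sub: x = 6 or 4.

Answer: x ∈ {4, 6}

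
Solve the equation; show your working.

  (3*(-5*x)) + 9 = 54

Step 1. [(3*(-5*x)) + 9 = 54] common factor 3 (LHS and 54) — divide through. So factor: (-5*x) + 3 = 18.
Step 2. [(-5*x) + 3 = 18] 3 comes off first (subtract 3). So sub: -5*x = 15.
Step 3. [-5*x = 15] leading coefficient -5: divide by -5 ⇒ div: x = -3.

Answer: x ∈ {-3}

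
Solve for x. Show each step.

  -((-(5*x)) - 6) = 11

Step 1. [-((-(5*x)) - 6) = 11] LHS negated; negate both sides ⇒ neg: (-(5*x)) - 6 = -11.
Step 2. [(-(5*x)) - 6 = -11] -6 is outermost — add 6 both sides. So sub: -(5*x) = -5.
Step 3. [-(5*x) = -5] leading − — multiply by −1 ⇒ neg: 5*x = 5.
Step 4. [5*x = 5] divide by the outer 5, so div: x = 1.

Answer: x ∈ {1}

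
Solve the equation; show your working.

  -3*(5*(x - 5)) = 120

Step 1. [-3*(5*(x - 5)) = 120] LHS = -3·(…); ÷-3 both sides. So div: 5*(x - 5) = -40.
Step 2. [5*(x - 5) = -40] divide by the outer 5. So div: x - 5 = -8.
Step 3. [x - 5 = -8] the outer -5 inverts by adding 5, so sub: x = -3.

Answer: x ∈ {-3}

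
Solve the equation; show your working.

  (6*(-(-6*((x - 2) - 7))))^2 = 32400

Step 1. [(6*(-(-6*((x - 2) - 7))))^2 = 32400] LHS squared, RHS 32400 ≥ 0: apply √ (±). So sqrt: 6*(-(-6*((x - 2) - 7))) = 180 or -180.
Step 2. [6*(-(-6*((x - 2) - 7))) = 180 or -180] divide by the outer 6 ⇒ div: -(-6*((x - 2) - 7)) = 30 or -30.
Step 3. [-(-6*((x - 2) - 7)) = 30 or -30] flip signs both sides, so neg: -6*((x - 2) - 7) = -30 or 30.
Step 4. [-6*((x - 2) - 7) = -30 or 30] LHS = -6·(…); ÷-6 both sides, so div: (x - 2) - 7 = 5 or -5.
Step 5. [(x - 2) - 7 = 5 or -5] 7 comes off first (add 7) ⇒ sub: x - 2 = 12 or 2.
Step 6. [x - 2 = 12 or 2] peel the -2: add 2 from each side. So sub: x = 14 or 4.

Answer: x ∈ {4, 14}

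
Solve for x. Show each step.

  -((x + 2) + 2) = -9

Step 1. [-((x + 2) + 2) = -9] flip signs both sides ⇒ neg: (x + 2) + 2 = 9.
Step 2. [(x + 2) + 2 = 9] peel the +2: subtract 2 from each side. So sub: x + 2 = 7.
Step 3. [x + 2 = 7] the outer +2 inverts by subtracting 2 ⇒ sub: x = 5.

Answer: x ∈ {5}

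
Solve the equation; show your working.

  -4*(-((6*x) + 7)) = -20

Step 1. [-4*(-((6*x) + 7)) = -20] divide by the outer -4 ⇒ div: -((6*x) + 7) = 5.
Step 2. [-((6*x) + 7) = 5] LHS negated; negate both sides. So neg: (6*x) + 7 = -5.
Step 3. [(6*x) + 7 = -5] +7 is outermost — subtract 7 both sides ⇒ sub: 6*x = -12.
Step 4. [6*x = -12] 6·(inner) — divide through by 6, so div: x = -2.

Answer: x ∈ {-2}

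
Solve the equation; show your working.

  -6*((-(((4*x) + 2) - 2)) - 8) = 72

Step 1. [-6*((-(((4*x) + 2) - 2)) - 8) = 72] -6 out front; divide by -6, so div: (-(((4*x) + 2) - 2)) - 8 = -12.
Step 2. [(-(((4*x) + 2) - 2)) - 8 = -12] 8 comes off first (add 8), so sub: -(((4*x) + 2) - 2) = -4.
Step 3. [-(((4*x) + 2) - 2) = -4] flip signs both sides ⇒ neg: ((4*x) + 2) - 2 = 4.
Step 4. [((4*x) + 2) - 2 = 4] the outer -2 inverts by adding 2. So sub: (4*x) + 2 = 6.
Step 5. [(4*x) + 2 = 6] peel the +2: subtract 2 from each side, so sub: 4*x = 4.
Step 6. [4*x = 4] divide by the outer 4, so div: x = 1.

Answer: x ∈ {1}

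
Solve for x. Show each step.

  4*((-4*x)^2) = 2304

Step 1. [4*((-4*x)^2) = 2304] leading coefficient 4: divide by 4. So div: (-4*x)^2 = 576.
Step 2. [(-4*x)^2 = 576] LHS squared, RHS 576 ≥ 0: apply √ (±), so sqrt: -4*x = 24 or -24.
Step 3. [-4*x = 24 or -24] divide by the outer -4, so div: x = -6 or 6.

Answer: x ∈ {-6, 6}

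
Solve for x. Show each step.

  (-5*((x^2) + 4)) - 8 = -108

Step 1. [(-5*((x^2) + 4)) - 8 = -108] peel the -8: add 8 from each side ⇒ sub: -5*((x^2) + 4) = -100.
Step 2. [-5*((x^2) + 4) = -100] divide by the outer -5 ⇒ div: (x^2) + 4 = 20.
Step 3. [(x^2) + 4 = 20] 4 comes off first (subtract 4), so sub: x^2 = 16.
Step 4. [x^2 = 16] √ both sides: 16 ≥ 0 gives two branches, so sqrt: x = 4 or -4.

Answer: x ∈ {-4, 4}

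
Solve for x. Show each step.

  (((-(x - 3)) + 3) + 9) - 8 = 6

Step 1. [(((-(x - 3)) + 3) + 9) - 8 = 6] the outer -8 inverts by adding 8. So sub: ((-(x - 3)) + 3) + 9 = 14.
Step 2. [((-(x - 3)) + 3) + 9 = 14] 9 comes off first (subtract 9) ⇒ sub: (-(x - 3)) + 3 = 5.
Step 3. [(-(x - 3)) + 3 = 5] +3 is outermost — subtract 3 both sides ⇒ sub: -(x - 3) = 2.
Step 4. [-(x - 3) = 2] LHS negated; negate both sides, so neg: x - 3 = -2.
Step 5. [x - 3 = -2] the outer -3 inverts by adding 3, so sub: x = 1.

Answer: x ∈ {1}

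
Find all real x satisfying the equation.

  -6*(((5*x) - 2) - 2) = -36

Step 1. [-6*(((5*x) - 2) - 2) = -36] divide by the outer -6 ⇒ div: ((5*x) - 2) - 2 = 6.
Step 2. [((5*x) - 2) - 2 = 6] peel the -2: add 2 from each side. So sub: (5*x) - 2 = 8.
Step 3. [(5*x) - 2 = 8] -2 is outermost — add 2 both sides ⇒ sub: 5*x = 10.
Step 4. [5*x = 10] 5·(inner) — divide through by 5, so div: x = 2.

Answer: x ∈ {2}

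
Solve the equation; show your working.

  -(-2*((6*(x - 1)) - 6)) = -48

Step 1. [-(-2*((6*(x - 1)) - 6)) = -48] LHS negated; negate both sides, so neg: -2*((6*(x - 1)) - 6) = 48.
Step 2. [-2*((6*(x - 1)) - 6) = 48] -2 out front; divide by -2 ⇒ div: (6*(x - 1)) - 6 = -24.
Step 3. [(6*(x - 1)) - 6 = -24] add 6: x sits inside (… - 6), so sub: 6*(x - 1) = -18.
Step 4. [6*(x - 1) = -18] LHS = 6·(…); ÷6 both sides, so div: x - 1 = -3.
Step 5. [x - 1 = -3] -1 is outermost — add 1 both sides ⇒ sub: x = -2.

Answer: x ∈ {-2}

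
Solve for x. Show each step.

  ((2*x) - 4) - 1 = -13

Step 1. [((2*x) - 4) - 1 = -13] peel the -1: add 1 from each side ⇒ sub: (2*x) - 4 = -12.
Step 2. [(2*x) - 4 = -12] 4 comes off first (add 4) ⇒ sub: 2*x = -8.
Step 3. [2*x = -8] LHS = 2·(…); ÷2 both sides. So div: x = -4.

Answer: x ∈ {-4}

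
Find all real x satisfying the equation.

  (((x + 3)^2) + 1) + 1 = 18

Step 1. [(((x + 3)^2) + 1) + 1 = 18] subtract 1: x sits inside (… + 1), so sub: ((x + 3)^2) + 1 = 17.
Step 2. [((x + 3)^2) + 1 = 17] 1 comes off first (subtract 1), so sub: (x + 3)^2 = 16.
Step 3. [(x + 3)^2 = 16] √ both sides: 16 ≥ 0 gives two branches ⇒ sqrt: x + 3 = 4 or -4.
Step 4. [x + 3 = 4 or -4] peel the +3: subtract 3 from each side, so sub: x = 1 or -7.

Answer: x ∈ {-7, 1}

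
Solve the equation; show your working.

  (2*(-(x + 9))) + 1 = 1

Step 1. [(2*(-(x + 9))) + 1 = 1] 1 comes off first (subtract 1), so sub: 2*(-(x + 9)) = 0.
Step 2. [2*(-(x + 9)) = 0] LHS = 2·(…); ÷2 both sides, so div: -(x + 9) = 0.
Step 3. [-(x + 9) = 0] leading − — multiply by −1, so neg: x + 9 = 0.
Step 4. [x + 9 = 0] the outer +9 inverts by subtracting 9 ⇒ sub: x = -9.

Answer: x ∈ {-9}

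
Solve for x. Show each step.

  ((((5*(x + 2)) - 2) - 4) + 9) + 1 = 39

Step 1. [((((5*(x + 2)) - 2) - 4) + 9) + 1 = 39] 1 comes off first (subtract 1) ⇒ sub: (((5*(x + 2)) - 2) - 4) + 9 = 38.
Step 2. [(((5*(x + 2)) - 2) - 4) + 9 = 38] subtract 9: x sits inside (… + 9), so sub: ((5*(x + 2)) - 2) - 4 = 29.
Step 3. [((5*(x + 2)) - 2) - 4 = 29] add 4: x sits inside (… - 4). So sub: (5*(x + 2)) - 2 = 33.
Step 4. [(5*(x + 2)) - 2 = 33] 2 comes off first (add 2) ⇒ sub: 5*(x + 2) = 35.
Step 5. [5*(x + 2) = 35] LHS = 5·(…); ÷5 both sides ⇒ div: x + 2 = 7.
Step 6. [x + 2 = 7] the outer +2 inverts by subtracting 2, so sub: x = 5.

Answer: x ∈ {5}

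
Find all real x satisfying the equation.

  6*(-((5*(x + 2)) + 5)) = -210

Step 1. [6*(-((5*(x + 2)) + 5)) = -210] 6·(inner) — divide through by 6. So div: -((5*(x + 2)) + 5) = -35.
Step 2. [-((5*(x + 2)) + 5) = -35] LHS negated; negate both sides ⇒ neg: (5*(x + 2)) + 5 = 35.
Step 3. [(5*(x + 2)) + 5 = 35] +5 is outermost — subtract 5 both sides ⇒ sub: 5*(x + 2) = 30.
Step 4. [5*(x + 2) = 30] LHS = 5·(…); ÷5 both sides, so div: x + 2 = 6.
Step 5. [x + 2 = 6] 2 comes off first (subtract 2). So sub: x = 4.

Answer: x ∈ {4}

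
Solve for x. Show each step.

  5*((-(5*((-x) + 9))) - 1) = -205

Step 1. [5*((-(5*((-x) + 9))) - 1) = -205] leading coefficient 5: divide by 5 ⇒ div: (-(5*((-x) + 9))) - 1 = -41.
Step 2. [(-(5*((-x) + 9))) - 1 = -41] peel the -1: add 1 from each side. So sub: -(5*((-x) + 9)) = -40.
Step 3. [-(5*((-x) + 9)) = -40] leading − — multiply by −1, so neg: 5*((-x) + 9) = 40.
Step 4. [5*((-x) + 9) = 40] 5·(inner) — divide through by 5. So div: (-x) + 9 = 8.
Step 5. [(-x) + 9 = 8] 9 comes off first (subtract 9), so sub: -x = -1.
Step 6. [-x = -1] flip signs both sides. So neg: x = 1.

Answer: x ∈ {1}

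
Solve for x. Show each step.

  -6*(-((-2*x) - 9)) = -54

Step 1. [-6*(-((-2*x) - 9)) = -54] LHS = -6·(…); ÷-6 both sides. So div: -((-2*x) - 9) = 9.
Step 2. [-((-2*x) - 9) = 9] leading − — multiply by −1, so neg: (-2*x) - 9 = -9.
Step 3. [(-2*x) - 9 = -9] add 9: x sits inside (… - 9). So sub: -2*x = 0.
Step 4. [-2*x = 0] -2 out front; divide by -2, so div: x = 0.

Answer: x ∈ {0}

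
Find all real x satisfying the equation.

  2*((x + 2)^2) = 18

Step 1. [2*((x + 2)^2) = 18] 2·(inner) — divide through by 2, so div: (x + 2)^2 = 9.
Step 2. [(x + 2)^2 = 9] 9 ≥ 0, LHS is (·)² — take ±√. So sqrt: x + 2 = 3 or -3.
Step 3. [x + 2 = 3 or -3] the outer +2 inverts by subtracting 2. So sub: x = 1 or -5.

Answer: x ∈ {-5, 1}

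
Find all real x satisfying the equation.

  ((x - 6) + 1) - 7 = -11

Step 1. [((x - 6) + 1) - 7 = -11] 7 comes off first (add 7). So sub: (x - 6) + 1 = -4.
Step 2. [(x - 6) + 1 = -4] +1 is outermost — subtract 1 both sides, so sub: x - 6 = -5.
Step 3. [x - 6 = -5] peel the -6: add 6 from each side. So sub: x = 1.

Answer: x ∈ {1}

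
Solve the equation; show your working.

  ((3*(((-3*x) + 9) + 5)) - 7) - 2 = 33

Step 1. [((3*(((-3*x) + 9) + 5)) - 7) - 2 = 33] -2 is outermost — add 2 both sides ⇒ sub: (3*(((-3*x) + 9) + 5)) - 7 = 35.
Step 2. [(3*(((-3*x) + 9) + 5)) - 7 = 35] add 7: x sits inside (… - 7). So sub: 3*(((-3*x) + 9) + 5) = 42.
Step 3. [3*(((-3*x) + 9) + 5) = 42] divide by the outer 3 ⇒ div: ((-3*x) + 9) + 5 = 14.
Step 4. [((-3*x) + 9) + 5 = 14] peel the +5: subtract 5 from each side ⇒ sub: (-3*x) + 9 = 9.
Step 5. [(-3*x) + 9 = 9] subtract 9: x sits inside (… + 9). So sub: -3*x = 0.
Step 6. [-3*x = 0] divide by the outer -3 ⇒ div: x = 0.

Answer: x ∈ {0}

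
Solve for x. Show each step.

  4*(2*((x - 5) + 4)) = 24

Step 1. [4*(2*((x - 5) + 4)) = 24] 4 out front; divide by 4 ⇒ div: 2*((x - 5) + 4) = 6.
Step 2. [2*((x - 5) + 4) = 6] leading coefficient 2: divide by 2 ⇒ div: (x - 5) + 4 = 3.
Step 3. [(x - 5) + 4 = 3] 4 comes off first (subtract 4) ⇒ sub: x - 5 = -1.
Step 4. [x - 5 = -1] peel the -5: add 5 from each side. So sub: x = 4.

Answer: x ∈ {4}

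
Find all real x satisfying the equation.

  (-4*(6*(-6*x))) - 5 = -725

Step 1. [(-4*(6*(-6*x))) - 5 = -725] 5 comes off first (add 5) ⇒ sub: -4*(6*(-6*x)) = -720.
Step 2. [-4*(6*(-6*x)) = -720] LHS = -4·(…); ÷-4 both sides ⇒ div: 6*(-6*x) = 180.
Step 3. [6*(-6*x) = 180] divide by the outer 6 ⇒ div: -6*x = 30.
Step 4. [-6*x = 30] LHS = -6·(…); ÷-6 both sides ⇒ div: x = -5.

Answer: x ∈ {-5}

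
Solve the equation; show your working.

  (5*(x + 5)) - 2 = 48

Step 1. [(5*(x + 5)) - 2 = 48] -2 is outermost — add 2 both sides, so sub: 5*(x + 5) = 50.
Step 2. [5*(x + 5) = 50] 5 out front; divide by 5, so div: x + 5 = 10.
Step 3. [x + 5 = 10] the outer +5 inverts by subtracting 5 ⇒ sub: x = 5.

Answer: x ∈ {5}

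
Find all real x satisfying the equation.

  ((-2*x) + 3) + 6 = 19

Step 1. [((-2*x) + 3) + 6 = 19] subtract 6: x sits inside (… + 6). So sub: (-2*x) + 3 = 13.
Step 2. [(-2*x) + 3 = 13] the outer +3 inverts by subtracting 3 ⇒ sub: -2*x = 10.
Step 3. [-2*x = 10] LHS = -2·(…); ÷-2 both sides. So div: x = -5.

Answer: x ∈ {-5}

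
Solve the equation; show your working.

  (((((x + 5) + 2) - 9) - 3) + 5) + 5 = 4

Step 1. [(((((x + 5) + 2) - 9) - 3) + 5) + 5 = 4] 5 comes off first (subtract 5), so sub: ((((x + 5) + 2) - 9) - 3) + 5 = -1.
Step 2. [((((x + 5) + 2) - 9) - 3) + 5 = -1] the outer +5 inverts by subtracting 5 ⇒ sub: (((x + 5) + 2) - 9) - 3 = -6.
Step 3. [(((x + 5) + 2) - 9) - 3 = -6] 3 comes off first (add 3). So sub: ((x + 5) + 2) - 9 = -3.
Step 4. [((x + 5) + 2) - 9 = -3] -9 is outermost — add 9 both sides ⇒ sub: (x + 5) + 2 = 6.
Step 5. [(x + 5) + 2 = 6] subtract 2: x sits inside (… + 2) ⇒ sub: x + 5 = 4.
Step 6. [x + 5 = 4] the outer +5 inverts by subtracting 5, so sub: x = -1.

Answer: x ∈ {-1}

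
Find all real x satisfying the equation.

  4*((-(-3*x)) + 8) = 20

Step 1. [4*((-(-3*x)) + 8) = 20] LHS = 4·(…); ÷4 both sides, so div: (-(-3*x)) + 8 = 5.
Step 2. [(-(-3*x)) + 8 = 5] subtract 8: x sits inside (… + 8), so sub: -(-3*x) = -3.
Step 3. [-(-3*x) = -3] flip signs both sides, so neg: -3*x = 3.
Step 4. [-3*x = 3] -3 out front; divide by -3 ⇒ div: x = -1.

Answer: x ∈ {-1}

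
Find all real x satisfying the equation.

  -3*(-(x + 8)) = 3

Step 1. [-3*(-(x + 8)) = 3] -3·(inner) — divide through by -3, so div: -(x + 8) = -1.
Step 2. [-(x + 8) = -1] flip signs both sides ⇒ neg: x + 8 = 1.
Step 3. [x + 8 = 1] subtract 8: x sits inside (… + 8), so sub: x = -7.

Answer: x ∈ {-7}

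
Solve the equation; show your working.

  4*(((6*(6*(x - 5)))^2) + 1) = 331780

Step 1. [4*(((6*(6*(x - 5)))^2) + 1) = 331780] LHS = 4·(…); ÷4 both sides, so div: ((6*(6*(x - 5)))^2) + 1 = 82945.
Step 2. [((6*(6*(x - 5)))^2) + 1 = 82945] 1 comes off first (subtract 1) ⇒ sub: (6*(6*(x - 5)))^2 = 82944.
Step 3. [(6*(6*(x - 5)))^2 = 82944] 82944 ≥ 0, LHS is (·)² — take ±√. So sqrt: 6*(6*(x - 5)) = 288 or -288.
Step 4. [6*(6*(x - 5)) = 288 or -288] divide by the outer 6. So div: 6*(x - 5) = 48 or -48.
Step 5. [6*(x - 5) = 48 or -48] divide by the outer 6 ⇒ div: x - 5 = 8 or -8.
Step 6. [x - 5 = 8 or -8] add 5: x sits inside (… - 5). So sub: x = 13 or -3.

Answer: x ∈ {-3, 13}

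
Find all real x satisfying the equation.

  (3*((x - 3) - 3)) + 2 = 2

Step 1. [(3*((x - 3) - 3)) + 2 = 2] the outer +2 inverts by subtracting 2 ⇒ sub: 3*((x - 3) - 3) = 0.
Step 2. [3*((x - 3) - 3) = 0] 3 out front; divide by 3, so div: (x - 3) - 3 = 0.
Step 3. [(x - 3) - 3 = 0] 3 comes off first (add 3). So sub: x - 3 = 3.
Step 4. [x - 3 = 3] add 3: x sits inside (… - 3) ⇒ sub: x = 6.

Answer: x ∈ {6}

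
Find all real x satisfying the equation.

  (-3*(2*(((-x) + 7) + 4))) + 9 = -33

Step 1. [(-3*(2*(((-x) + 7) + 4))) + 9 = -33] common factor -3 (LHS and -33) — divide through, so factor: (2*(((-x) + 7) + 4)) - 3 = 11.
Step 2. [(2*(((-x) + 7) + 4)) - 3 = 11] peel the -3: add 3 from each side. So sub: 2*(((-x) + 7) + 4) = 14.
Step 3. [2*(((-x) + 7) + 4) = 14] 2·(inner) — divide through by 2. So div: ((-x) + 7) + 4 = 7.
Step 4. [((-x) + 7) + 4 = 7] the outer +4 inverts by subtracting 4. So sub: (-x) + 7 = 3.
Step 5. [(-x) + 7 = 3] peel the +7: subtract 7 from each side, so sub: -x = -4.
Step 6. [-x = -4] flip signs both sides. So neg: x = 4.

Answer: x ∈ {4}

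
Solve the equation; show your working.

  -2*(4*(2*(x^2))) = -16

Step 1. [-2*(4*(2*(x^2))) = -16] -2 out front; divide by -2, so div: 4*(2*(x^2)) = 8.
Step 2. [4*(2*(x^2)) = 8] 4·(inner) — divide through by 4 ⇒ div: 2*(x^2) = 2.
Step 3. [2*(x^2) = 2] 2 out front; divide by 2, so div: x^2 = 1.
Step 4. [x^2 = 1] √ both sides: 1 ≥ 0 gives two branches ⇒ sqrt: x = 1 or -1.

Answer: x ∈ {-1, 1}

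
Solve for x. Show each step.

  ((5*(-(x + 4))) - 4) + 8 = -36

Step 1. [((5*(-(x + 4))) - 4) + 8 = -36] subtract 8: x sits inside (… + 8) ⇒ sub: (5*(-(x + 4))) - 4 = -44.
Step 2. [(5*(-(x + 4))) - 4 = -44] 4 comes off first (add 4). So sub: 5*(-(x + 4)) = -40.
Step 3. [5*(-(x + 4)) = -40] leading coefficient 5: divide by 5, so div: -(x + 4) = -8.
Step 4. [-(x + 4) = -8] LHS negated; negate both sides ⇒ neg: x + 4 = 8.
Step 5. [x + 4 = 8] peel the +4: subtract 4 from each side. So sub: x = 4.

Answer: x ∈ {4}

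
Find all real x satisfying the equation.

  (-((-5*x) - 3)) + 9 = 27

Step 1. [(-((-5*x) - 3)) + 9 = 27] the outer +9 inverts by subtracting 9 ⇒ sub: -((-5*x) - 3) = 18.
Step 2. [-((-5*x) - 3) = 18] flip signs both sides. So neg: (-5*x) - 3 = -18.
Step 3. [(-5*x) - 3 = -18] -3 is outermost — add 3 both sides ⇒ sub: -5*x = -15.
Step 4. [-5*x = -15] LHS = -5·(…); ÷-5 both sides, so div: x = 3.

Answer: x ∈ {3}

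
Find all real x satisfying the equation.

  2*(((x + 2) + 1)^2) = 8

Step 1. [2*(((x + 2) + 1)^2) = 8] leading coefficient 2: divide by 2. So div: ((x + 2) + 1)^2 = 4.
Step 2. [((x + 2) + 1)^2 = 4] 4 ≥ 0, LHS is (·)² — take ±√ ⇒ sqrt: (x + 2) + 1 = 2 or -2.
Step 3. [(x + 2) + 1 = 2 or -2] subtract 1: x sits inside (… + 1). So sub: x + 2 = 1 or -3.
Step 4. [x + 2 = 1 or -3] +2 is outermost — subtract 2 both sides, so sub: x = -1 or -5.

Answer: x ∈ {-5, -1}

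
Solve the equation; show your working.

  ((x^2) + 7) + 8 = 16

Step 1. [((x^2) + 7) + 8 = 16] subtract 8: x sits inside (… + 8) ⇒ sub: (x^2) + 7 = 8.
Step 2. [(x^2) + 7 = 8] +7 is outermost — subtract 7 both sides ⇒ sub: x^2 = 1.
Step 3. [x^2 = 1] √ both sides: 1 ≥ 0 gives two branches, so sqrt: x = 1 or -1.

Answer: x ∈ {-1, 1}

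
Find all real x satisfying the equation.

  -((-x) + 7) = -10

Step 1. [-((-x) + 7) = -10] leading − — multiply by −1 ⇒ neg: (-x) + 7 = 10.
Step 2. [(-x) + 7 = 10] subtract 7: x sits inside (… + 7), so sub: -x = 3.
Step 3. [-x = 3] flip signs both sides ⇒ neg: x = -3.

Answer: x ∈ {-3}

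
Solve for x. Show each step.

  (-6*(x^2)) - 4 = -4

Step 1. [(-6*(x^2)) - 4 = -4] peel the -4: add 4 from each side, so sub: -6*(x^2) = 0.
Step 2. [-6*(x^2) = 0] leading coefficient -6: divide by -6 ⇒ div: x^2 = 0.
Step 3. [x^2 = 0] LHS squared, RHS 0 ≥ 0: apply √ (±). So sqrt: x = 0.

Answer: x ∈ {0}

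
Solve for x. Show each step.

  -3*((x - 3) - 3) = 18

Step 1. [-3*((x - 3) - 3) = 18] leading coefficient -3: divide by -3 ⇒ div: (x - 3) - 3 = -6.
Step 2. [(x - 3) - 3 = -6] 3 comes off first (add 3). So sub: x - 3 = -3.
Step 3. [x - 3 = -3] peel the -3: add 3 from each side. So sub: x = 0.

Answer: x ∈ {0}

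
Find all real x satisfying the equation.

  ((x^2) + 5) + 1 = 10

Step 1. [((x^2) + 5) + 1 = 10] peel the +1: subtract 1 from each side, so sub: (x^2) + 5 = 9.
Step 2. [(x^2) + 5 = 9] subtract 5: x sits inside (… + 5), so sub: x^2 = 4.
Step 3. [x^2 = 4] √ both sides: 4 ≥ 0 gives two branches ⇒ sqrt: x = 2 or -2.

Answer: x ∈ {-2, 2}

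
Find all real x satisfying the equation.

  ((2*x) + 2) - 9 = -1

Step 1. [((2*x) + 2) - 9 = -1] peel the -9: add 9 from each side, so sub: (2*x) + 2 = 8.
Step 2. [(2*x) + 2 = 8] common factor 2 (LHS and 8) — divide through ⇒ factor: x + 1 = 4.
Step 3. [x + 1 = 4] subtract 1: x sits inside (… + 1) ⇒ sub: x = 3.

Answer: x ∈ {3}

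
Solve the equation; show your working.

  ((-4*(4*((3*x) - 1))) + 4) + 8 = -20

Step 1. [((-4*(4*((3*x) - 1))) + 4) + 8 = -20] 8 comes off first (subtract 8), so sub: (-4*(4*((3*x) - 1))) + 4 = -28.
Step 2. [(-4*(4*((3*x) - 1))) + 4 = -28] -4 divides every term; factor it out ⇒ factor: (4*((3*x) - 1)) - 1 = 7.
Step 3. [(4*((3*x) - 1)) - 1 = 7] the outer -1 inverts by adding 1, so sub: 4*((3*x) - 1) = 8.
Step 4. [4*((3*x) - 1) = 8] leading coefficient 4: divide by 4 ⇒ div: (3*x) - 1 = 2.
Step 5. [(3*x) - 1 = 2] the outer -1 inverts by adding 1, so sub: 3*x = 3.
Step 6. [3*x = 3] leading coefficient 3: divide by 3 ⇒ div: x = 1.

Answer: x ∈ {1}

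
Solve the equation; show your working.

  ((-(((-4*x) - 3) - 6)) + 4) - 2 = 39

Step 1. [((-(((-4*x) - 3) - 6)) + 4) - 2 = 39] peel the -2: add 2 from each side ⇒ sub: (-(((-4*x) - 3) - 6)) + 4 = 41.
Step 2. [(-(((-4*x) - 3) - 6)) + 4 = 41] the outer +4 inverts by subtracting 4 ⇒ sub: -(((-4*x) - 3) - 6) = 37.
Step 3. [-(((-4*x) - 3) - 6) = 37] LHS negated; negate both sides, so neg: ((-4*x) - 3) - 6 = -37.
Step 4. [((-4*x) - 3) - 6 = -37] 6 comes off first (add 6) ⇒ sub: (-4*x) - 3 = -31.
Step 5. [(-4*x) - 3 = -31] add 3: x sits inside (… - 3). So sub: -4*x = -28.
Step 6. [-4*x = -28] -4·(inner) — divide through by -4. So div: x = 7.

Answer: x ∈ {7}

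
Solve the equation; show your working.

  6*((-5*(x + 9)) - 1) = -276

Step 1. [6*((-5*(x + 9)) - 1) = -276] divide by the outer 6. So div: (-5*(x + 9)) - 1 = -46.
Step 2. [(-5*(x + 9)) - 1 = -46] 1 comes off first (add 1) ⇒ sub: -5*(x + 9) = -45.
Step 3. [-5*(x + 9) = -45] -5·(inner) — divide through by -5. So div: x + 9 = 9.
Step 4. [x + 9 = 9] 9 comes off first (subtract 9), so sub: x = 0.

Answer: x ∈ {0}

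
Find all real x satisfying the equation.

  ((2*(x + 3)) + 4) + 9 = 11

Step 1. [((2*(x + 3)) + 4) + 9 = 11] subtract 9: x sits inside (… + 9). So sub: (2*(x + 3)) + 4 = 2.
Step 2. [(2*(x + 3)) + 4 = 2] 4 comes off first (subtract 4) ⇒ sub: 2*(x + 3) = -2.
Step 3. [2*(x + 3) = -2] LHS = 2·(…); ÷2 both sides, so div: x + 3 = -1.
Step 4. [x + 3 = -1] the outer +3 inverts by subtracting 3. So sub: x = -4.

Answer: x ∈ {-4}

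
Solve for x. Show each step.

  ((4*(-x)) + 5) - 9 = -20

Step 1. [((4*(-x)) + 5) - 9 = -20] add 9: x sits inside (… - 9). So sub: (4*(-x)) + 5 = -11.
Step 2. [(4*(-x)) + 5 = -11] peel the +5: subtract 5 from each side. So sub: 4*(-x) = -16.
Step 3. [4*(-x) = -16] divide by the outer 4, so div: -x = -4.
Step 4. [-x = -4] flip signs both sides. So neg: x = 4.

Answer: x ∈ {4}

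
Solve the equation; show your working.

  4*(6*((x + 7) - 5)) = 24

Step 1. [4*(6*((x + 7) - 5)) = 24] divide by the outer 4 ⇒ div: 6*((x + 7) - 5) = 6.
Step 2. [6*((x + 7) - 5) = 6] divide by the outer 6 ⇒ div: (x + 7) - 5 = 1.
Step 3. [(x + 7) - 5 = 1] -5 is outermost — add 5 both sides ⇒ sub: x + 7 = 6.
Step 4. [x + 7 = 6] peel the +7: subtract 7 from each side. So sub: x = -1.

Answer: x ∈ {-1}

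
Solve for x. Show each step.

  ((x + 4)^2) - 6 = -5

Step 1. [((x + 4)^2) - 6 = -5] add 6: x sits inside (… - 6), so sub: (x + 4)^2 = 1.
Step 2. [(x + 4)^2 = 1] √ both sides: 1 ≥ 0 gives two branches, so sqrt: x + 4 = 1 or -1.
Step 3. [x + 4 = 1 or -1] subtract 4: x sits inside (… + 4) ⇒ sub: x = -3 or -5.

Answer: x ∈ {-5, -3}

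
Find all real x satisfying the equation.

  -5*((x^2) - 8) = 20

Step 1. [-5*((x^2) - 8) = 20] divide by the outer -5, so div: (x^2) - 8 = -4.
Step 2. [(x^2) - 8 = -4] add 8: x sits inside (… - 8), so sub: x^2 = 4.
Step 3. [x^2 = 4] √ both sides: 4 ≥ 0 gives two branches. So sqrt: x = 2 or -2.

Answer: x ∈ {-2, 2}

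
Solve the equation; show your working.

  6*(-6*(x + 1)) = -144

Step 1. [6*(-6*(x + 1)) = -144] 6 out front; divide by 6. So div: -6*(x + 1) = -24.
Step 2. [-6*(x + 1) = -24] leading coefficient -6: divide by -6. So div: x + 1 = 4.
Step 3. [x + 1 = 4] subtract 1: x sits inside (… + 1) ⇒ sub: x = 3.

Answer: x ∈ {3}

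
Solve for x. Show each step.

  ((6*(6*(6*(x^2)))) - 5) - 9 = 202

Step 1. [((6*(6*(6*(x^2)))) - 5) - 9 = 202] peel the -9: add 9 from each side. So sub: (6*(6*(6*(x^2)))) - 5 = 211.
Step 2. [(6*(6*(6*(x^2)))) - 5 = 211] -5 is outermost — add 5 both sides, so sub: 6*(6*(6*(x^2))) = 216.
Step 3. [6*(6*(6*(x^2))) = 216] LHS = 6·(…); ÷6 both sides, so div: 6*(6*(x^2)) = 36.
Step 4. [6*(6*(x^2)) = 36] 6·(inner) — divide through by 6 ⇒ div: 6*(x^2) = 6.
Step 5. [6*(x^2) = 6] divide by the outer 6, so div: x^2 = 1.
Step 6. [x^2 = 1] √ both sides: 1 ≥ 0 gives two branches ⇒ sqrt: x = 1 or -1.

Answer: x ∈ {-1, 1}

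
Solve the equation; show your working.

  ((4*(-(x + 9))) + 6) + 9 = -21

Step 1. [((4*(-(x + 9))) + 6) + 9 = -21] subtract 9: x sits inside (… + 9), so sub: (4*(-(x + 9))) + 6 = -30.
Step 2. [(4*(-(x + 9))) + 6 = -30] 6 comes off first (subtract 6) ⇒ sub: 4*(-(x + 9)) = -36.
Step 3. [4*(-(x + 9)) = -36] 4·(inner) — divide through by 4 ⇒ div: -(x + 9) = -9.
Step 4. [-(x + 9) = -9] flip signs both sides ⇒ neg: x + 9 = 9.
Step 5. [x + 9 = 9] 9 comes off first (subtract 9), so sub: x = 0.

Answer: x ∈ {0}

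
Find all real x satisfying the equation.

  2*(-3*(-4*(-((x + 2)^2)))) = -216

Step 1. [2*(-3*(-4*(-((x + 2)^2)))) = -216] leading coefficient 2: divide by 2, so div: -3*(-4*(-((x + 2)^2))) = -108.
Step 2. [-3*(-4*(-((x + 2)^2))) = -108] -3·(inner) — divide through by -3, so div: -4*(-((x + 2)^2)) = 36.
Step 3. [-4*(-((x + 2)^2)) = 36] -4 out front; divide by -4. So div: -((x + 2)^2) = -9.
Step 4. [-((x + 2)^2) = -9] flip signs both sides. So neg: (x + 2)^2 = 9.
Step 5. [(x + 2)^2 = 9] 9 ≥ 0, LHS is (·)² — take ±√. So sqrt: x + 2 = 3 or -3.
Step 6. [x + 2 = 3 or -3] the outer +2 inverts by subtracting 2, so sub: x = 1 or -5.

Answer: x ∈ {-5, 1}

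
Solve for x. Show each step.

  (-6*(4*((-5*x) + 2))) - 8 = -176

Step 1. [(-6*(4*((-5*x) + 2))) - 8 = -176] add 8: x sits inside (… - 8) ⇒ sub: -6*(4*((-5*x) + 2)) = -168.
Step 2. [-6*(4*((-5*x) + 2)) = -168] divide by the outer -6 ⇒ div: 4*((-5*x) + 2) = 28.
Step 3. [4*((-5*x) + 2) = 28] 4 out front; divide by 4 ⇒ div: (-5*x) + 2 = 7.
Step 4. [(-5*x) + 2 = 7] 2 comes off first (subtract 2), so sub: -5*x = 5.
Step 5. [-5*x = 5] -5·(inner) — divide through by -5. So div: x = -1.

Answer: x ∈ {-1}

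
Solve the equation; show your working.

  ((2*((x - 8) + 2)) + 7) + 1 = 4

Step 1. [((2*((x - 8) + 2)) + 7) + 1 = 4] peel the +1: subtract 1 from each side, so sub: (2*((x - 8) + 2)) + 7 = 3.
Step 2. [(2*((x - 8) + 2)) + 7 = 3] +7 is outermost — subtract 7 both sides, so sub: 2*((x - 8) + 2) = -4.
Step 3. [2*((x - 8) + 2) = -4] divide by the outer 2 ⇒ div: (x - 8) + 2 = -2.
Step 4. [(x - 8) + 2 = -2] the outer +2 inverts by subtracting 2, so sub: x - 8 = -4.
Step 5. [x - 8 = -4] the outer -8 inverts by adding 8, so sub: x = 4.

Answer: x ∈ {4}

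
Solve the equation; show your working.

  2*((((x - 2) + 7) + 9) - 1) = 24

Step 1. [2*((((x - 2) + 7) + 9) - 1) = 24] divide by the outer 2, so div: (((x - 2) + 7) + 9) - 1 = 12.
Step 2. [(((x - 2) + 7) + 9) - 1 = 12] 1 comes off first (add 1) ⇒ sub: ((x - 2) + 7) + 9 = 13.
Step 3. [((x - 2) + 7) + 9 = 13] the outer +9 inverts by subtracting 9, so sub: (x - 2) + 7 = 4.
Step 4. [(x - 2) + 7 = 4] +7 is outermost — subtract 7 both sides. So sub: x - 2 = -3.
Step 5. [x - 2 = -3] the outer -2 inverts by adding 2, so sub: x = -1.

Answer: x ∈ {-1}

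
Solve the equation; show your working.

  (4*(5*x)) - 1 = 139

Step 1. [(4*(5*x)) - 1 = 139] the outer -1 inverts by adding 1. So sub: 4*(5*x) = 140.
Step 2. [4*(5*x) = 140] leading coefficient 4: divide by 4, so div: 5*x = 35.
Step 3. [5*x = 35] divide by the outer 5 ⇒ div: x = 7.

Answer: x ∈ {7}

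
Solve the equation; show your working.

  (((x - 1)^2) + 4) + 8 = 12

Step 1. [(((x - 1)^2) + 4) + 8 = 12] +8 is outermost — subtract 8 both sides ⇒ sub: ((x - 1)^2) + 4 = 4.
Step 2. [((x - 1)^2) + 4 = 4] the outer +4 inverts by subtracting 4, so sub: (x - 1)^2 = 0.
Step 3. [(x - 1)^2 = 0] LHS squared, RHS 0 ≥ 0: apply √ (±), so sqrt: x - 1 = 0.
Step 4. [x - 1 = 0] the outer -1 inverts by adding 1 ⇒ sub: x = 1.

Answer: x ∈ {1}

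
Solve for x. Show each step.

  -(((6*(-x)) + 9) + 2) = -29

Step 1. [-(((6*(-x)) + 9) + 2) = -29] leading − — multiply by −1 ⇒ neg: ((6*(-x)) + 9) + 2 = 29.
Step 2. [((6*(-x)) + 9) + 2 = 29] +2 is outermost — subtract 2 both sides. So sub: (6*(-x)) + 9 = 27.
Step 3. [(6*(-x)) + 9 = 27] the outer +9 inverts by subtracting 9 ⇒ sub: 6*(-x) = 18.
Step 4. [6*(-x) = 18] LHS = 6·(…); ÷6 both sides, so div: -x = 3.
Step 5. [-x = 3] flip signs both sides. So neg: x = -3.

Answer: x ∈ {-3}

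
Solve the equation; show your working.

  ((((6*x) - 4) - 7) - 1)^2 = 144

Step 1. [((((6*x) - 4) - 7) - 1)^2 = 144] LHS squared, RHS 144 ≥ 0: apply √ (±), so sqrt: (((6*x) - 4) - 7) - 1 = 12 or -12.
Step 2. [(((6*x) - 4) - 7) - 1 = 12 or -12] -1 is outermost — add 1 both sides. So sub: ((6*x) - 4) - 7 = 13 or -11.
Step 3. [((6*x) - 4) - 7 = 13 or -11] peel the -7: add 7 from each side. So sub: (6*x) - 4 = 20 or -4.
Step 4. [(6*x) - 4 = 20 or -4] peel the -4: add 4 from each side, so sub: 6*x = 24 or 0.
Step 5. [6*x = 24 or 0] divide by the outer 6, so div: x = 4 or 0.

Answer: x ∈ {0, 4}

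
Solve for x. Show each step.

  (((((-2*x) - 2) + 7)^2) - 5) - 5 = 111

Step 1. [(((((-2*x) - 2) + 7)^2) - 5) - 5 = 111] -5 is outermost — add 5 both sides, so sub: ((((-2*x) - 2) + 7)^2) - 5 = 116.
Step 2. [((((-2*x) - 2) + 7)^2) - 5 = 116] peel the -5: add 5 from each side. So sub: (((-2*x) - 2) + 7)^2 = 121.
Step 3. [(((-2*x) - 2) + 7)^2 = 121] LHS squared, RHS 121 ≥ 0: apply √ (±) ⇒ sqrt: ((-2*x) - 2) + 7 = 11 or -11.
Step 4. [((-2*x) - 2) + 7 = 11 or -11] the outer +7 inverts by subtracting 7. So sub: (-2*x) - 2 = 4 or -18.
Step 5. [(-2*x) - 2 = 4 or -18] -2 | LHS and -2 | 4 or -18: pull -2 out, so factor: x + 1 = -2 or 9.
Step 6. [x + 1 = -2 or 9] peel the +1: subtract 1 from each side. So sub: x = -3 or 8.

Answer: x ∈ {-3, 8}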